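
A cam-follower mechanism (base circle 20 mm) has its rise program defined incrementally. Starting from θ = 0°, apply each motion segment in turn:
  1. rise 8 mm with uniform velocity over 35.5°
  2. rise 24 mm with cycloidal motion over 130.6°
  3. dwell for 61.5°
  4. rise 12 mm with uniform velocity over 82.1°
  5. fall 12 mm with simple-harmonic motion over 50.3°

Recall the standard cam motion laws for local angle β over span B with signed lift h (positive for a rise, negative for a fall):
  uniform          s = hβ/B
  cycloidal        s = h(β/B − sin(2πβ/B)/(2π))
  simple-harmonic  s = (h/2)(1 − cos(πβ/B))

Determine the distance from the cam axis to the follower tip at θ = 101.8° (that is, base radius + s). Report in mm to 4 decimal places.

seg 1 [0°–35.5°] uniform, h=8: full span → s += 8 → s = 8.0000
seg 2 [35.5°–166.1°] cycloidal, h=24: θ=101.8° here. β=66.3, B=130.6. 24·(0.5077 − sin(2π·0.5077)/(2π)) = 12.3675 → s = 20.3675
radial distance = base radius + s = 20 + 20.3675 = 40.3675

40.3675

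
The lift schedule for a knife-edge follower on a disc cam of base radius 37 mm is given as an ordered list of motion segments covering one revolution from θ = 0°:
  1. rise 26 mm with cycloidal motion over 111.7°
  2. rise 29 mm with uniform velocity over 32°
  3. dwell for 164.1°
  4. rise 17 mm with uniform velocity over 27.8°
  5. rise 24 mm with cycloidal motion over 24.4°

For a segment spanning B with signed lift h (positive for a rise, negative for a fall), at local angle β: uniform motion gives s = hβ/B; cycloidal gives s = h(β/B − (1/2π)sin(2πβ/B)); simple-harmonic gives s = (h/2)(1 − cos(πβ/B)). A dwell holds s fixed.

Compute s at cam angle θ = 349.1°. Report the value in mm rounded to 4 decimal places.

seg 1 [0°–111.7°] cycloidal, h=26: full span → s += 26 → s = 26.0000
seg 2 [111.7°–143.7°] uniform, h=29: full span → s += 29 → s = 55.0000
seg 3 [143.7°–307.8°] dwell: s stays 55.0000
seg 4 [307.8°–335.6°] uniform, h=17: full span → s += 17 → s = 72.0000
seg 5 [335.6°–360°] cycloidal, h=24: θ=349.1° here. β=13.5, B=24.4. 24·(0.5533 − sin(2π·0.5533)/(2π)) = 14.5336 → s = 86.5336

86.5336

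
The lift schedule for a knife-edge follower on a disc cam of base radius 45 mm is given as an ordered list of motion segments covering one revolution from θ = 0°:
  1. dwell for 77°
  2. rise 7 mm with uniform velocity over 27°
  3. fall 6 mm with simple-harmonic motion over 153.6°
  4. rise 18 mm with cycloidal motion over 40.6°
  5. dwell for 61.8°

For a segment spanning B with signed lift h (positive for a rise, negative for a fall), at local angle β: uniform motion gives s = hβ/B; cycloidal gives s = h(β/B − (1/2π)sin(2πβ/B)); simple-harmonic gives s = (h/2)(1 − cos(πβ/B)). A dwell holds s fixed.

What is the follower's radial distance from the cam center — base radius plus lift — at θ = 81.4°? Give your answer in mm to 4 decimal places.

seg 1 [0°–77°] dwell: s stays 0.0000
seg 2 [77°–104°] uniform, h=7: θ=81.4° here. β=4.4, B=27. 7·4.4/27 = 1.1407 → s = 1.1407
radial distance = base radius + s = 45 + 1.1407 = 46.1407

46.1407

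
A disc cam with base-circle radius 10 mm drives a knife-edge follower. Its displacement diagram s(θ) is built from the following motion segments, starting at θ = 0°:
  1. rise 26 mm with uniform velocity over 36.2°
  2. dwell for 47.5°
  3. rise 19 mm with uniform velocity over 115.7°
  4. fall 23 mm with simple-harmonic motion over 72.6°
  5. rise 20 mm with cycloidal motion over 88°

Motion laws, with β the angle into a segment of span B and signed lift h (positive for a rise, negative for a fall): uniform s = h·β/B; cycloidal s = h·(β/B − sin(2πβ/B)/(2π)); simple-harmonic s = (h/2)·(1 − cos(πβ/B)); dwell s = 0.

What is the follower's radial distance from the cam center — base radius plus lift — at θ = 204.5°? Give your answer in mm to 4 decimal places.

seg 1 [0°–36.2°] uniform, h=26: full span → s += 26 → s = 26.0000
seg 2 [36.2°–83.7°] dwell: s stays 26.0000
seg 3 [83.7°–199.4°] uniform, h=19: full span → s += 19 → s = 45.0000
seg 4 [199.4°–272°] simple-harmonic, h=-23: θ=204.5° here. β=5.1, B=72.6. -23/2·(1 − cos(π·0.0702)) = -0.2789 → s = 44.7211
radial distance = base radius + s = 10 + 44.7211 = 54.7211

54.7211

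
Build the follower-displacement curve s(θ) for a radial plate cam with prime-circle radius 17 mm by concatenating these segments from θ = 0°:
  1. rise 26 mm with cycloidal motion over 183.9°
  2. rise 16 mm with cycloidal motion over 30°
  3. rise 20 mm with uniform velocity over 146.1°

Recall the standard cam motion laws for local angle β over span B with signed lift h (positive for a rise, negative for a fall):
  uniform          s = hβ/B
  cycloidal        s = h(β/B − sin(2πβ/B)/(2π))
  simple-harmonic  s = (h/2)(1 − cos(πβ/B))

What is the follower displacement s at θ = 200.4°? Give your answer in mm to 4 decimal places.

seg 1 [0°–183.9°] cycloidal, h=26: full span → s += 26 → s = 26.0000
seg 2 [183.9°–213.9°] cycloidal, h=16: θ=200.4° here. β=16.5, B=30. 16·(0.5500 − sin(2π·0.5500)/(2π)) = 9.5869 → s = 35.5869

35.5869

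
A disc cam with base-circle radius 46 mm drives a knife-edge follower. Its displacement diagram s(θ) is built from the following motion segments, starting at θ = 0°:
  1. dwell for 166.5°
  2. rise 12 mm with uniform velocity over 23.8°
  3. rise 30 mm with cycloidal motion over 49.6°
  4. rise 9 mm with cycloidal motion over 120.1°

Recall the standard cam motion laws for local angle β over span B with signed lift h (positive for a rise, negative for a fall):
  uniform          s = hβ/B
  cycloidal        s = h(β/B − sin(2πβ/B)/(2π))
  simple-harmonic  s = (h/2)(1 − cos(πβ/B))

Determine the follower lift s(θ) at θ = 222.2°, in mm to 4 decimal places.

seg 1 [0°–166.5°] dwell: s stays 0.0000
seg 2 [166.5°–190.3°] uniform, h=12: full span → s += 12 → s = 12.0000
seg 3 [190.3°–239.9°] cycloidal, h=30: θ=222.2° here. β=31.9, B=49.6. 30·(0.6431 − sin(2π·0.6431)/(2π)) = 23.0327 → s = 35.0327

35.0327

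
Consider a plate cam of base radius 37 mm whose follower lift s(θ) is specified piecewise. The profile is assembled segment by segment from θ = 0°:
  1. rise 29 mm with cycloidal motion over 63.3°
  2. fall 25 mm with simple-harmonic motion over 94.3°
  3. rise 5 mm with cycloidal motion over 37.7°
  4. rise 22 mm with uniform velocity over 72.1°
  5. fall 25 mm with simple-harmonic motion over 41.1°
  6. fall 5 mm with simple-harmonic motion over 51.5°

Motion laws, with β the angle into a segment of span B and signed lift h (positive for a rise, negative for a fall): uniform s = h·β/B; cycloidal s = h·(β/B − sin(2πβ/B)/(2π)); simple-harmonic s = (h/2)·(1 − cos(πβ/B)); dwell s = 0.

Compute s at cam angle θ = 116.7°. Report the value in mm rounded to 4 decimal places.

seg 1 [0°–63.3°] cycloidal, h=29: full span → s += 29 → s = 29.0000
seg 2 [63.3°–157.6°] simple-harmonic, h=-25: θ=116.7° here. β=53.4, B=94.3. -25/2·(1 − cos(π·0.5663)) = -15.0840 → s = 13.9160

13.9160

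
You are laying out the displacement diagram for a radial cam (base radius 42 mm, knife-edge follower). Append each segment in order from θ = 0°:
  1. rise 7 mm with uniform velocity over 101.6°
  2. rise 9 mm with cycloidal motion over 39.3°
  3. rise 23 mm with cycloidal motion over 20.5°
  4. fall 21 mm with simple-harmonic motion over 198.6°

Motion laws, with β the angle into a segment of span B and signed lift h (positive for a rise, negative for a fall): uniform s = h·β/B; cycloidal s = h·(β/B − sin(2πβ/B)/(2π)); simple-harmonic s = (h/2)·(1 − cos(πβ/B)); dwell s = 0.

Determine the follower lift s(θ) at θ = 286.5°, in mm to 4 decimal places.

seg 1 [0°–101.6°] uniform, h=7: full span → s += 7 → s = 7.0000
seg 2 [101.6°–140.9°] cycloidal, h=9: full span → s += 9 → s = 16.0000
seg 3 [140.9°–161.4°] cycloidal, h=23: full span → s += 23 → s = 39.0000
seg 4 [161.4°–360°] simple-harmonic, h=-21: θ=286.5° here. β=125.1, B=198.6. -21/2·(1 − cos(π·0.6299)) = -14.6673 → s = 24.3327

24.3327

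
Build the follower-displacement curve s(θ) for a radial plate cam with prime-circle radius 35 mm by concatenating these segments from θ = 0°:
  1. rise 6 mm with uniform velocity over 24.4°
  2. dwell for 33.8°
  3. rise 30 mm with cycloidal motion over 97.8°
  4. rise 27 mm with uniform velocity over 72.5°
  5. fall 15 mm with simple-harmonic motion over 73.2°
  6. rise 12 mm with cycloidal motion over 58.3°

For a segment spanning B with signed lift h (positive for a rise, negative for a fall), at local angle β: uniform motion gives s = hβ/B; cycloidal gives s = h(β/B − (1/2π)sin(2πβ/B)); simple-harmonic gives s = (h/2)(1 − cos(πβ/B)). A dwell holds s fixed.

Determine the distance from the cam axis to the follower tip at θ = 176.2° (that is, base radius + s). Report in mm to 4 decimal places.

seg 1 [0°–24.4°] uniform, h=6: full span → s += 6 → s = 6.0000
seg 2 [24.4°–58.2°] dwell: s stays 6.0000
seg 3 [58.2°–156°] cycloidal, h=30: full span → s += 30 → s = 36.0000
seg 4 [156°–228.5°] uniform, h=27: θ=176.2° here. β=20.2, B=72.5. 27·20.2/72.5 = 7.5228 → s = 43.5228
radial distance = base radius + s = 35 + 43.5228 = 78.5228

78.5228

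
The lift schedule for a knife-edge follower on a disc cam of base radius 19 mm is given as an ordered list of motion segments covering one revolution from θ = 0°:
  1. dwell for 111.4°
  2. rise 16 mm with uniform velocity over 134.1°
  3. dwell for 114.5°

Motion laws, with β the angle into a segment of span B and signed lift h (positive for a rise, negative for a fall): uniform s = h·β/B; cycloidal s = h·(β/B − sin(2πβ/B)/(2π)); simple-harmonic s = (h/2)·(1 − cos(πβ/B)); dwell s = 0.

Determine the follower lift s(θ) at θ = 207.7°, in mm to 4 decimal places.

seg 1 [0°–111.4°] dwell: s stays 0.0000
seg 2 [111.4°–245.5°] uniform, h=16: θ=207.7° here. β=96.3, B=134.1. 16·96.3/134.1 = 11.4899 → s = 11.4899

11.4899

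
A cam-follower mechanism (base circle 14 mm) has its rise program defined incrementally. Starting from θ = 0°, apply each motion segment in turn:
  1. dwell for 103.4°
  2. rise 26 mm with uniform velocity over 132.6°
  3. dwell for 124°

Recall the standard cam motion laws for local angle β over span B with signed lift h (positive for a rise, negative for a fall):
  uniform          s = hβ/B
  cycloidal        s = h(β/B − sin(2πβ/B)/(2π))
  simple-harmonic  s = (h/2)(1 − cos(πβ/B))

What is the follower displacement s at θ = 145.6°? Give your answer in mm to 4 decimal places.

seg 1 [0°–103.4°] dwell: s stays 0.0000
seg 2 [103.4°–236°] uniform, h=26: θ=145.6° here. β=42.2, B=132.6. 26·42.2/132.6 = 8.2745 → s = 8.2745

8.2745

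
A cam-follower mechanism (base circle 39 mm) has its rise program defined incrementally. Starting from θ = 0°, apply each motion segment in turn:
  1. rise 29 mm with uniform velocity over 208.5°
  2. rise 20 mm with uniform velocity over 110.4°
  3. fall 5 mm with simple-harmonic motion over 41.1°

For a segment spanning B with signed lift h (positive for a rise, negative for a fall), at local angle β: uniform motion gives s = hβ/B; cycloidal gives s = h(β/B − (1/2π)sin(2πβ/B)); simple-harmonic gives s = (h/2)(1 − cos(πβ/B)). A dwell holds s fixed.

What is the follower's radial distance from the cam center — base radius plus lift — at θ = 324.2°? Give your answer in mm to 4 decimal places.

seg 1 [0°–208.5°] uniform, h=29: full span → s += 29 → s = 29.0000
seg 2 [208.5°–318.9°] uniform, h=20: full span → s += 20 → s = 49.0000
seg 3 [318.9°–360°] simple-harmonic, h=-5: θ=324.2° here. β=5.3, B=41.1. -5/2·(1 − cos(π·0.1290)) = -0.2024 → s = 48.7976
radial distance = base radius + s = 39 + 48.7976 = 87.7976

87.7976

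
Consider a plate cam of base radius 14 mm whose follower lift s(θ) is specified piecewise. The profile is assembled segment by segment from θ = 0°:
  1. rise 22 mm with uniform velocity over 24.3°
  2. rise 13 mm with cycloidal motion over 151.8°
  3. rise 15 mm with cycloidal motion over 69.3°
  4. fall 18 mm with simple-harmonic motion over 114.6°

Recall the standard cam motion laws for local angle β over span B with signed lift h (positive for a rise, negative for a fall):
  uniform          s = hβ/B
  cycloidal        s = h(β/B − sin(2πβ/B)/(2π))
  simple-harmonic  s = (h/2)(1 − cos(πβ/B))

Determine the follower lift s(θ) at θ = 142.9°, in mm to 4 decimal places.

seg 1 [0°–24.3°] uniform, h=22: full span → s += 22 → s = 22.0000
seg 2 [24.3°–176.1°] cycloidal, h=13: θ=142.9° here. β=118.6, B=151.8. 13·(0.7813 − sin(2π·0.7813)/(2π)) = 12.1859 → s = 34.1859

34.1859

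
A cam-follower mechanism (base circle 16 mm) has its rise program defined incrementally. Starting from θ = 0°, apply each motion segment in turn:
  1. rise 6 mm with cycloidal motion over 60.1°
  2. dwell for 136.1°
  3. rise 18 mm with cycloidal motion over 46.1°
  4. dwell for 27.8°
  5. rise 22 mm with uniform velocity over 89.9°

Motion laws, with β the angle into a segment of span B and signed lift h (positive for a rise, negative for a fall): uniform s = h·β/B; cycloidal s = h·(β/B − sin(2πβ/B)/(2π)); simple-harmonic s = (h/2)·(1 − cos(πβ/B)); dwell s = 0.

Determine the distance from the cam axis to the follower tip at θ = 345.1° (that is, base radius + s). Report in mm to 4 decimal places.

seg 1 [0°–60.1°] cycloidal, h=6: full span → s += 6 → s = 6.0000
seg 2 [60.1°–196.2°] dwell: s stays 6.0000
seg 3 [196.2°–242.3°] cycloidal, h=18: full span → s += 18 → s = 24.0000
seg 4 [242.3°–270.1°] dwell: s stays 24.0000
seg 5 [270.1°–360°] uniform, h=22: θ=345.1° here. β=75, B=89.9. 22·75/89.9 = 18.3537 → s = 42.3537
radial distance = base radius + s = 16 + 42.3537 = 58.3537

58.3537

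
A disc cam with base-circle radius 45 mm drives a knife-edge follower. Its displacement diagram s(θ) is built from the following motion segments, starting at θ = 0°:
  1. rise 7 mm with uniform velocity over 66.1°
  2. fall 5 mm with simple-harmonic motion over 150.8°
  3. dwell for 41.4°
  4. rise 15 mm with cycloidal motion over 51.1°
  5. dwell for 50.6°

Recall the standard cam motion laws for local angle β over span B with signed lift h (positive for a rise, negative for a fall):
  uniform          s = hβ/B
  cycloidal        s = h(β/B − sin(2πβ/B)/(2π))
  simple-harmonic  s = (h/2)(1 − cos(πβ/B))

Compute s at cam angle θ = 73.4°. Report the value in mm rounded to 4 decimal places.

seg 1 [0°–66.1°] uniform, h=7: full span → s += 7 → s = 7.0000
seg 2 [66.1°–216.9°] simple-harmonic, h=-5: θ=73.4° here. β=7.3, B=150.8. -5/2·(1 − cos(π·0.0484)) = -0.0289 → s = 6.9711

6.9711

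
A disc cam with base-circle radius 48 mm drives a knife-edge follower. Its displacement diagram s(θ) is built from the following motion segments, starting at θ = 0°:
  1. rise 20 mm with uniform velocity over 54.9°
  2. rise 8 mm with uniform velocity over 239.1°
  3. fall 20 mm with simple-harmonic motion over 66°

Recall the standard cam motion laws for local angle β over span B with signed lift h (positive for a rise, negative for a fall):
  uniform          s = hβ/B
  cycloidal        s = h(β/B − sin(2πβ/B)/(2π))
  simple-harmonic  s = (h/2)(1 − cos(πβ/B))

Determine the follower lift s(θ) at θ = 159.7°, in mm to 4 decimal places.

seg 1 [0°–54.9°] uniform, h=20: full span → s += 20 → s = 20.0000
seg 2 [54.9°–294°] uniform, h=8: θ=159.7° here. β=104.8, B=239.1. 8·104.8/239.1 = 3.5065 → s = 23.5065

23.5065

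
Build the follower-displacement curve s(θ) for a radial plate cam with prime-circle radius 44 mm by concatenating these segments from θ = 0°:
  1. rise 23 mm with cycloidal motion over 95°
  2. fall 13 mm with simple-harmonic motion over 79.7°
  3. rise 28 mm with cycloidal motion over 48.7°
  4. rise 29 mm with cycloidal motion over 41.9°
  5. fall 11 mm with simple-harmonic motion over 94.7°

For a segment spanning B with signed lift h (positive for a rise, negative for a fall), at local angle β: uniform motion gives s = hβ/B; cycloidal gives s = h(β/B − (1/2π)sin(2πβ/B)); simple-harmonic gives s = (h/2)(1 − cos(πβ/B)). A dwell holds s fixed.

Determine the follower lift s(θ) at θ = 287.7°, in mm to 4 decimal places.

seg 1 [0°–95°] cycloidal, h=23: full span → s += 23 → s = 23.0000
seg 2 [95°–174.7°] simple-harmonic, h=-13: full span → s += -13 → s = 10.0000
seg 3 [174.7°–223.4°] cycloidal, h=28: full span → s += 28 → s = 38.0000
seg 4 [223.4°–265.3°] cycloidal, h=29: full span → s += 29 → s = 67.0000
seg 5 [265.3°–360°] simple-harmonic, h=-11: θ=287.7° here. β=22.4, B=94.7. -11/2·(1 − cos(π·0.2365)) = -1.4499 → s = 65.5501

65.5501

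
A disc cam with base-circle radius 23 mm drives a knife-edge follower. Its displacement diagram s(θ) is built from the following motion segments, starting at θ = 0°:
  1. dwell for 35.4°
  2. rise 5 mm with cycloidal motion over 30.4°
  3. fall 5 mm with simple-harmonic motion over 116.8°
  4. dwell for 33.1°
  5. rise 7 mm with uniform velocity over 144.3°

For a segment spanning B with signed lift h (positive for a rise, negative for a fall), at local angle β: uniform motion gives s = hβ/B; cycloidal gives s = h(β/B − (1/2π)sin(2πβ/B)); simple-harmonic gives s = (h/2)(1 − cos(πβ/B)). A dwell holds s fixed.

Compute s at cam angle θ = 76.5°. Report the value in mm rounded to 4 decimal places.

seg 1 [0°–35.4°] dwell: s stays 0.0000
seg 2 [35.4°–65.8°] cycloidal, h=5: full span → s += 5 → s = 5.0000
seg 3 [65.8°–182.6°] simple-harmonic, h=-5: θ=76.5° here. β=10.7, B=116.8. -5/2·(1 − cos(π·0.0916)) = -0.1028 → s = 4.8972

4.8972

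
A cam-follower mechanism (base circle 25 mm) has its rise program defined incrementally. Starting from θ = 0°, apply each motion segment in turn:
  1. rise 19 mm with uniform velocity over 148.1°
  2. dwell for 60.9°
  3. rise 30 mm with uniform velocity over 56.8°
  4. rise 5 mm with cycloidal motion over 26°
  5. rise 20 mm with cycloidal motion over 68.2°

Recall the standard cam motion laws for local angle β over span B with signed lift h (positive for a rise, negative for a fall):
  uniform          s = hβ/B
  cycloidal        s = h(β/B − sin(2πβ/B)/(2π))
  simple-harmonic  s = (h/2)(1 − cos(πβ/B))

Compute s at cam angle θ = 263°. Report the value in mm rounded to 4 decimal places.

seg 1 [0°–148.1°] uniform, h=19: full span → s += 19 → s = 19.0000
seg 2 [148.1°–209°] dwell: s stays 19.0000
seg 3 [209°–265.8°] uniform, h=30: θ=263° here. β=54, B=56.8. 30·54/56.8 = 28.5211 → s = 47.5211

47.5211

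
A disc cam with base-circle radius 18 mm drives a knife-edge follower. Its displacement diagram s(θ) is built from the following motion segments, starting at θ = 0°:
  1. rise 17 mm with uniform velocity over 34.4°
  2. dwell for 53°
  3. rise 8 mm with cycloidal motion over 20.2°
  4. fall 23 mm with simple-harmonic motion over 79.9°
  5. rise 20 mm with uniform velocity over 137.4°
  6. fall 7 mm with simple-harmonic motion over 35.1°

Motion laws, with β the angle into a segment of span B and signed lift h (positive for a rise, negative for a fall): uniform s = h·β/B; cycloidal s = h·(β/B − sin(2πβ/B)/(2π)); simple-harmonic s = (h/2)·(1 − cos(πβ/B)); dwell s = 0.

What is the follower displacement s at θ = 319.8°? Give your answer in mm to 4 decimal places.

seg 1 [0°–34.4°] uniform, h=17: full span → s += 17 → s = 17.0000
seg 2 [34.4°–87.4°] dwell: s stays 17.0000
seg 3 [87.4°–107.6°] cycloidal, h=8: full span → s += 8 → s = 25.0000
seg 4 [107.6°–187.5°] simple-harmonic, h=-23: full span → s += -23 → s = 2.0000
seg 5 [187.5°–324.9°] uniform, h=20: θ=319.8° here. β=132.3, B=137.4. 20·132.3/137.4 = 19.2576 → s = 21.2576

21.2576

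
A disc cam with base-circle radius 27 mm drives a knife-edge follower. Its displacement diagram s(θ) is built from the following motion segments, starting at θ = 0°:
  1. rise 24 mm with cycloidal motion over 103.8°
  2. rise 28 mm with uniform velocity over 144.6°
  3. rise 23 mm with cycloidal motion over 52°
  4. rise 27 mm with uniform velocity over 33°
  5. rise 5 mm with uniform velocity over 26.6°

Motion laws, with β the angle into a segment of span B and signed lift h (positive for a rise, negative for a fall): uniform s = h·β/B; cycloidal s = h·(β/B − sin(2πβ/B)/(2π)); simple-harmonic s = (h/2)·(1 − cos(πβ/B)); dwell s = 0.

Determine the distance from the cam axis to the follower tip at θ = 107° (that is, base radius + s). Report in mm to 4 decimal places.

seg 1 [0°–103.8°] cycloidal, h=24: full span → s += 24 → s = 24.0000
seg 2 [103.8°–248.4°] uniform, h=28: θ=107° here. β=3.2, B=144.6. 28·3.2/144.6 = 0.6196 → s = 24.6196
radial distance = base radius + s = 27 + 24.6196 = 51.6196

51.6196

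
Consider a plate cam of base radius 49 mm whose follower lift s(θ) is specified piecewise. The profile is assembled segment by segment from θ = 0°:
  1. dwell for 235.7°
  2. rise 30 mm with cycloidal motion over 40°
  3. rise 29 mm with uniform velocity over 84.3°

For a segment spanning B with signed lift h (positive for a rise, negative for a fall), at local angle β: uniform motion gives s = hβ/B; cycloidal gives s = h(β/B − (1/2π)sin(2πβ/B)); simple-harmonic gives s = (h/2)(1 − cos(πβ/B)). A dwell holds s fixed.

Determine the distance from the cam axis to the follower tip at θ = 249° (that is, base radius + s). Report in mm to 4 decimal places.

seg 1 [0°–235.7°] dwell: s stays 0.0000
seg 2 [235.7°–275.7°] cycloidal, h=30: θ=249° here. β=13.3, B=40. 30·(0.3325 − sin(2π·0.3325)/(2π)) = 5.8276 → s = 5.8276
radial distance = base radius + s = 49 + 5.8276 = 54.8276

54.8276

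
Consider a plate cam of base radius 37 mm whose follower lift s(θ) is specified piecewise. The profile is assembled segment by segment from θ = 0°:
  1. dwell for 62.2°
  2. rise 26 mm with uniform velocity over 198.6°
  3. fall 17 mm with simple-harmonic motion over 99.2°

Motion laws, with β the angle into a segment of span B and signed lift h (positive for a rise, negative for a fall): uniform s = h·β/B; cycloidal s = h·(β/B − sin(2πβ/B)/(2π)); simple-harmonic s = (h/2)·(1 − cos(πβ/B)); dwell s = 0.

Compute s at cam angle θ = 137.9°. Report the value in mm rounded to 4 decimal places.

seg 1 [0°–62.2°] dwell: s stays 0.0000
seg 2 [62.2°–260.8°] uniform, h=26: θ=137.9° here. β=75.7, B=198.6. 26·75.7/198.6 = 9.9104 → s = 9.9104

9.9104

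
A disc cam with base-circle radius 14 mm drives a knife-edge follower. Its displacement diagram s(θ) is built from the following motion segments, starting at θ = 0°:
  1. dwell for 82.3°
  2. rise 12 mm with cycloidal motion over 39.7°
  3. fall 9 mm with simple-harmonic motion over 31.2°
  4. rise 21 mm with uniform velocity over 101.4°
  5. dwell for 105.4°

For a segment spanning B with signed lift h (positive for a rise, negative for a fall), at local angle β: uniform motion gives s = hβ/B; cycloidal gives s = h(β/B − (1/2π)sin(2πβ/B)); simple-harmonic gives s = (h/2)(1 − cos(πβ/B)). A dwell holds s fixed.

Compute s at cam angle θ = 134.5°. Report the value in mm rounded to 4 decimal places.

seg 1 [0°–82.3°] dwell: s stays 0.0000
seg 2 [82.3°–122°] cycloidal, h=12: full span → s += 12 → s = 12.0000
seg 3 [122°–153.2°] simple-harmonic, h=-9: θ=134.5° here. β=12.5, B=31.2. -9/2·(1 − cos(π·0.4006)) = -3.1180 → s = 8.8820

8.8820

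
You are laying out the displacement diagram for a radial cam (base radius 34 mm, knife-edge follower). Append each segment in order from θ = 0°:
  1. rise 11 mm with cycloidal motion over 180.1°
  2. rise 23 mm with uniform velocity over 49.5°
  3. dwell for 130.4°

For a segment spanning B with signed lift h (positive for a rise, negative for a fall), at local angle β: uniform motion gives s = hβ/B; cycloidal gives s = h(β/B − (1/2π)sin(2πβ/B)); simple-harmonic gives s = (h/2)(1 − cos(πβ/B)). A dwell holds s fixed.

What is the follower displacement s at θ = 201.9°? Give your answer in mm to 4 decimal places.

seg 1 [0°–180.1°] cycloidal, h=11: full span → s += 11 → s = 11.0000
seg 2 [180.1°–229.6°] uniform, h=23: θ=201.9° here. β=21.8, B=49.5. 23·21.8/49.5 = 10.1293 → s = 21.1293

21.1293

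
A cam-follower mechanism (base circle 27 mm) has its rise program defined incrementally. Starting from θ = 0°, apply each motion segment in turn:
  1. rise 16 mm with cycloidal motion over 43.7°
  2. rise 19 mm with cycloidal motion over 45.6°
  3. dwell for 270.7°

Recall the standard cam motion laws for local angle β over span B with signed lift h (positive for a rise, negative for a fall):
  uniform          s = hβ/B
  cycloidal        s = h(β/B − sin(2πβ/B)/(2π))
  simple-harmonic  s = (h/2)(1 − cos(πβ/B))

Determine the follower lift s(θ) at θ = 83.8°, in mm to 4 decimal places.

seg 1 [0°–43.7°] cycloidal, h=16: full span → s += 16 → s = 16.0000
seg 2 [43.7°–89.3°] cycloidal, h=19: θ=83.8° here. β=40.1, B=45.6. 19·(0.8794 − sin(2π·0.8794)/(2π)) = 18.7869 → s = 34.7869

34.7869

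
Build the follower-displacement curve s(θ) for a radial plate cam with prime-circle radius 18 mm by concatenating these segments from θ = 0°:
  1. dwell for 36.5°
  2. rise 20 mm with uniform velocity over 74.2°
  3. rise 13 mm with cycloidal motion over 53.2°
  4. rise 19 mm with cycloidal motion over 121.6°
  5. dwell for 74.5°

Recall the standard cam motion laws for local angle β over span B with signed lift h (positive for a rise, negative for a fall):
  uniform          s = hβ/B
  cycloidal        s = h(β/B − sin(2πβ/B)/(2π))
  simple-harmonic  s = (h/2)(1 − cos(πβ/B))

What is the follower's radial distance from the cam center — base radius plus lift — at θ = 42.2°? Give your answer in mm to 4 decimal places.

seg 1 [0°–36.5°] dwell: s stays 0.0000
seg 2 [36.5°–110.7°] uniform, h=20: θ=42.2° here. β=5.7, B=74.2. 20·5.7/74.2 = 1.5364 → s = 1.5364
radial distance = base radius + s = 18 + 1.5364 = 19.5364

19.5364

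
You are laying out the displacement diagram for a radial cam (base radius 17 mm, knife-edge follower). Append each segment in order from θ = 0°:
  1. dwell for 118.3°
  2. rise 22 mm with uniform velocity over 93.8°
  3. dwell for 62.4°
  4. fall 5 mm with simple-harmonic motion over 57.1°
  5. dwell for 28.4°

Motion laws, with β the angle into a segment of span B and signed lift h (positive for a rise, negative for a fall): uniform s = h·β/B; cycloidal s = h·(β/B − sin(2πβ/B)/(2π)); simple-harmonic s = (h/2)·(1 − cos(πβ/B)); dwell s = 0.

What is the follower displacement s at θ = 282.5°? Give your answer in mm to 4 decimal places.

seg 1 [0°–118.3°] dwell: s stays 0.0000
seg 2 [118.3°–212.1°] uniform, h=22: full span → s += 22 → s = 22.0000
seg 3 [212.1°–274.5°] dwell: s stays 22.0000
seg 4 [274.5°–331.6°] simple-harmonic, h=-5: θ=282.5° here. β=8, B=57.1. -5/2·(1 − cos(π·0.1401)) = -0.2383 → s = 21.7617

21.7617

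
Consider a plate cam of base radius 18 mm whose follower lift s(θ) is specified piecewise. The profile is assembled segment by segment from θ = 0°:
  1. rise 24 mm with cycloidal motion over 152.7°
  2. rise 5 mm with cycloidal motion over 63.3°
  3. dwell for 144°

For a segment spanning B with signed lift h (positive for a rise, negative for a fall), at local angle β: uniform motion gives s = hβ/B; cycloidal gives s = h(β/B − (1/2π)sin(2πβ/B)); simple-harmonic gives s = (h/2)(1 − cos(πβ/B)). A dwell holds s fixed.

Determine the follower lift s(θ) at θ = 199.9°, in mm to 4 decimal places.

seg 1 [0°–152.7°] cycloidal, h=24: full span → s += 24 → s = 24.0000
seg 2 [152.7°–216°] cycloidal, h=5: θ=199.9° here. β=47.2, B=63.3. 5·(0.7457 − sin(2π·0.7457)/(2π)) = 4.5238 → s = 28.5238

28.5238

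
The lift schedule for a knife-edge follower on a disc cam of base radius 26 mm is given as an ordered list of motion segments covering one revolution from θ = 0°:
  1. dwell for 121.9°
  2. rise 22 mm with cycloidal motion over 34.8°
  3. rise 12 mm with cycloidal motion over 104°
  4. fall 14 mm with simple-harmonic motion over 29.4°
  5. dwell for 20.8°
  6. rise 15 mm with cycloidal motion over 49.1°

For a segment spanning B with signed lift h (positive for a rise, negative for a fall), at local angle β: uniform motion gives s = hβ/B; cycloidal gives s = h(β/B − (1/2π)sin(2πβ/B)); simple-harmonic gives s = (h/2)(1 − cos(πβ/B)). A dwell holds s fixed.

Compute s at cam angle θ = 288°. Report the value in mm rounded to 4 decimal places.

seg 1 [0°–121.9°] dwell: s stays 0.0000
seg 2 [121.9°–156.7°] cycloidal, h=22: full span → s += 22 → s = 22.0000
seg 3 [156.7°–260.7°] cycloidal, h=12: full span → s += 12 → s = 34.0000
seg 4 [260.7°–290.1°] simple-harmonic, h=-14: θ=288° here. β=27.3, B=29.4. -14/2·(1 − cos(π·0.9286)) = -13.8245 → s = 20.1755

20.1755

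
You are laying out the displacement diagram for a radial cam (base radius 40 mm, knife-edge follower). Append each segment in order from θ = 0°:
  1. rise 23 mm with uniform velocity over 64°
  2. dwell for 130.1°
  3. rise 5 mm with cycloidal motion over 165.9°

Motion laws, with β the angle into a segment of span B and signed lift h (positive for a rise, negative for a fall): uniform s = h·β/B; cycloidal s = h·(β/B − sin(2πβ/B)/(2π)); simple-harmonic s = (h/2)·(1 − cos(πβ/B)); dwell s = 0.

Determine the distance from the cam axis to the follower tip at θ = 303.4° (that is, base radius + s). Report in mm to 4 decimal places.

seg 1 [0°–64°] uniform, h=23: full span → s += 23 → s = 23.0000
seg 2 [64°–194.1°] dwell: s stays 23.0000
seg 3 [194.1°–360°] cycloidal, h=5: θ=303.4° here. β=109.3, B=165.9. 5·(0.6588 − sin(2π·0.6588)/(2π)) = 3.9629 → s = 26.9629
radial distance = base radius + s = 40 + 26.9629 = 66.9629

66.9629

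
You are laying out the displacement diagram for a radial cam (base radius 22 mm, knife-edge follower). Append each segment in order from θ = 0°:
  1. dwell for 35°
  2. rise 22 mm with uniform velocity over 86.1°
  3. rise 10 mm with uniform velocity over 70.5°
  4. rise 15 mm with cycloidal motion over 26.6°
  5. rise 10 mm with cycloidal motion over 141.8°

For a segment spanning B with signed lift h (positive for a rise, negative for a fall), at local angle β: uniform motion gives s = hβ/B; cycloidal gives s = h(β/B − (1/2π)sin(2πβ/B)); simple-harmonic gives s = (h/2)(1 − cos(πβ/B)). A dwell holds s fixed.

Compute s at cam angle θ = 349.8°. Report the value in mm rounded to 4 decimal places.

seg 1 [0°–35°] dwell: s stays 0.0000
seg 2 [35°–121.1°] uniform, h=22: full span → s += 22 → s = 22.0000
seg 3 [121.1°–191.6°] uniform, h=10: full span → s += 10 → s = 32.0000
seg 4 [191.6°–218.2°] cycloidal, h=15: full span → s += 15 → s = 47.0000
seg 5 [218.2°–360°] cycloidal, h=10: θ=349.8° here. β=131.6, B=141.8. 10·(0.9281 − sin(2π·0.9281)/(2π)) = 9.9758 → s = 56.9758

56.9758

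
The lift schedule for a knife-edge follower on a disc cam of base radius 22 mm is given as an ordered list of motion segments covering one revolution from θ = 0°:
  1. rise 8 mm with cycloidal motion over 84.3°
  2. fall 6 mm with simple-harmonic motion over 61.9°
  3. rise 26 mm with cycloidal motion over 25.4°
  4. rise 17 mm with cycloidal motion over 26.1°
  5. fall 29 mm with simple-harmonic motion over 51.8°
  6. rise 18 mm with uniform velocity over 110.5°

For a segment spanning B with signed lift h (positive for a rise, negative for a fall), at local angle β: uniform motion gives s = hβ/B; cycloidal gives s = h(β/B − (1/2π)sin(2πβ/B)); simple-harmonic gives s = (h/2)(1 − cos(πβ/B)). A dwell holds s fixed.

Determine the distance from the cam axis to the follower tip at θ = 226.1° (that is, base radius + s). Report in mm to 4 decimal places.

seg 1 [0°–84.3°] cycloidal, h=8: full span → s += 8 → s = 8.0000
seg 2 [84.3°–146.2°] simple-harmonic, h=-6: full span → s += -6 → s = 2.0000
seg 3 [146.2°–171.6°] cycloidal, h=26: full span → s += 26 → s = 28.0000
seg 4 [171.6°–197.7°] cycloidal, h=17: full span → s += 17 → s = 45.0000
seg 5 [197.7°–249.5°] simple-harmonic, h=-29: θ=226.1° here. β=28.4, B=51.8. -29/2·(1 − cos(π·0.5483)) = -16.6901 → s = 28.3099
radial distance = base radius + s = 22 + 28.3099 = 50.3099

50.3099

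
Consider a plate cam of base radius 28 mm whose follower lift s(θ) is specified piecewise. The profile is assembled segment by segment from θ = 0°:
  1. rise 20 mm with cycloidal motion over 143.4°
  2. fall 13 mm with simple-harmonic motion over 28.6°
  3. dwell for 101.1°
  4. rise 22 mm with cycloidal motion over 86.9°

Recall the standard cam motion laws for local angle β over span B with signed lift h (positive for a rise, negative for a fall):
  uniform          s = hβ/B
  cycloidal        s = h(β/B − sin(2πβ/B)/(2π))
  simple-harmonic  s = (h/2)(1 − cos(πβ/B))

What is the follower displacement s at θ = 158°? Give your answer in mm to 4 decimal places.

seg 1 [0°–143.4°] cycloidal, h=20: full span → s += 20 → s = 20.0000
seg 2 [143.4°–172°] simple-harmonic, h=-13: θ=158° here. β=14.6, B=28.6. -13/2·(1 − cos(π·0.5105)) = -6.7142 → s = 13.2858

13.2858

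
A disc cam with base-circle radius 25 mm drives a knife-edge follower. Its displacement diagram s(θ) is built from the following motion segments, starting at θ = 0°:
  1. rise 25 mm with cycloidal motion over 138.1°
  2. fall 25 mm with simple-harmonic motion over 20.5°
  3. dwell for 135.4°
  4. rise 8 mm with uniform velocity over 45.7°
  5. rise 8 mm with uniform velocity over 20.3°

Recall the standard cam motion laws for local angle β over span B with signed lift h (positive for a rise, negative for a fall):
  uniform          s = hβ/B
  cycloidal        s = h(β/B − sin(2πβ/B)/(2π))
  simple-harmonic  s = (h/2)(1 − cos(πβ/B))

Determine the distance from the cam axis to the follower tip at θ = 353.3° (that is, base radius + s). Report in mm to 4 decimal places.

seg 1 [0°–138.1°] cycloidal, h=25: full span → s += 25 → s = 25.0000
seg 2 [138.1°–158.6°] simple-harmonic, h=-25: full span → s += -25 → s = 0.0000
seg 3 [158.6°–294°] dwell: s stays 0.0000
seg 4 [294°–339.7°] uniform, h=8: full span → s += 8 → s = 8.0000
seg 5 [339.7°–360°] uniform, h=8: θ=353.3° here. β=13.6, B=20.3. 8·13.6/20.3 = 5.3596 → s = 13.3596
radial distance = base radius + s = 25 + 13.3596 = 38.3596

38.3596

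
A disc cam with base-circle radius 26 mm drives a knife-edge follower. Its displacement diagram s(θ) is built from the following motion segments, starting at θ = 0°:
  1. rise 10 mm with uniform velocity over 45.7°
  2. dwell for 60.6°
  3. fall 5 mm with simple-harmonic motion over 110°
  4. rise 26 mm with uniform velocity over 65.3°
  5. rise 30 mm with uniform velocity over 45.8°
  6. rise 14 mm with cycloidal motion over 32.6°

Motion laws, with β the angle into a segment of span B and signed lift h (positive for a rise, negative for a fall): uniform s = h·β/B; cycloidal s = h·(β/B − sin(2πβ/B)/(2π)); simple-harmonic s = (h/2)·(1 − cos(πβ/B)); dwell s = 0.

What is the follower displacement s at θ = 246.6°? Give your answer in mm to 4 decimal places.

seg 1 [0°–45.7°] uniform, h=10: full span → s += 10 → s = 10.0000
seg 2 [45.7°–106.3°] dwell: s stays 10.0000
seg 3 [106.3°–216.3°] simple-harmonic, h=-5: full span → s += -5 → s = 5.0000
seg 4 [216.3°–281.6°] uniform, h=26: θ=246.6° here. β=30.3, B=65.3. 26·30.3/65.3 = 12.0643 → s = 17.0643

17.0643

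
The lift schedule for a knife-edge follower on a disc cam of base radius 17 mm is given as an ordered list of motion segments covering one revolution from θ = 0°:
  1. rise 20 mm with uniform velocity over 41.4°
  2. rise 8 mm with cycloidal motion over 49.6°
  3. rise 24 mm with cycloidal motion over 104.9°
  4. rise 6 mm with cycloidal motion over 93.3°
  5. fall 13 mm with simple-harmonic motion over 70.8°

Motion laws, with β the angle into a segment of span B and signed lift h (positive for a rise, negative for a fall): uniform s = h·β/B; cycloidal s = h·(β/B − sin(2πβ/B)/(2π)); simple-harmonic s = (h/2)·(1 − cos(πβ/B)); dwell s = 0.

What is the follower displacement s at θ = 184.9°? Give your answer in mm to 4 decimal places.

seg 1 [0°–41.4°] uniform, h=20: full span → s += 20 → s = 20.0000
seg 2 [41.4°–91°] cycloidal, h=8: full span → s += 8 → s = 28.0000
seg 3 [91°–195.9°] cycloidal, h=24: θ=184.9° here. β=93.9, B=104.9. 24·(0.8951 − sin(2π·0.8951)/(2π)) = 23.8218 → s = 51.8218

51.8218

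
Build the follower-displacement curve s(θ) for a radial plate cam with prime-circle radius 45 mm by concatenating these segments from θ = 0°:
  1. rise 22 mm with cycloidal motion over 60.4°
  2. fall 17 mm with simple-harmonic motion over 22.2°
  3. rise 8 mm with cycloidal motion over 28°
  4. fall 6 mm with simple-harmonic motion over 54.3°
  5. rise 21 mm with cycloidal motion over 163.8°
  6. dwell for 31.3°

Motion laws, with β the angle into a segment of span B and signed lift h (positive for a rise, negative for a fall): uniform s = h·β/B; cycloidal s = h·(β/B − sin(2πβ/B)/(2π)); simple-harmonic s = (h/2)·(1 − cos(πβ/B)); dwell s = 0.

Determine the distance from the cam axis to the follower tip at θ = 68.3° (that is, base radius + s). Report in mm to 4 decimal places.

seg 1 [0°–60.4°] cycloidal, h=22: full span → s += 22 → s = 22.0000
seg 2 [60.4°–82.6°] simple-harmonic, h=-17: θ=68.3° here. β=7.9, B=22.2. -17/2·(1 − cos(π·0.3559)) = -4.7811 → s = 17.2189
radial distance = base radius + s = 45 + 17.2189 = 62.2189

62.2189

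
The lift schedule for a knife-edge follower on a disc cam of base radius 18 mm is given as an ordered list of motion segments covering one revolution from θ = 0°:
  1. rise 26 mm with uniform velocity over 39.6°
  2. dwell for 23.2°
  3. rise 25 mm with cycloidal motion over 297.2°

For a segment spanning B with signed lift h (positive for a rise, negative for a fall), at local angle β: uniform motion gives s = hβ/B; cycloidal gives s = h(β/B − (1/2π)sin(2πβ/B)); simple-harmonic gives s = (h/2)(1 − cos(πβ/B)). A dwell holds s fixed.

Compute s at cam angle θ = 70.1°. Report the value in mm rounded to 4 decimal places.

seg 1 [0°–39.6°] uniform, h=26: full span → s += 26 → s = 26.0000
seg 2 [39.6°–62.8°] dwell: s stays 26.0000
seg 3 [62.8°–360°] cycloidal, h=25: θ=70.1° here. β=7.3, B=297.2. 25·(0.0246 − sin(2π·0.0246)/(2π)) = 0.0024 → s = 26.0024

26.0024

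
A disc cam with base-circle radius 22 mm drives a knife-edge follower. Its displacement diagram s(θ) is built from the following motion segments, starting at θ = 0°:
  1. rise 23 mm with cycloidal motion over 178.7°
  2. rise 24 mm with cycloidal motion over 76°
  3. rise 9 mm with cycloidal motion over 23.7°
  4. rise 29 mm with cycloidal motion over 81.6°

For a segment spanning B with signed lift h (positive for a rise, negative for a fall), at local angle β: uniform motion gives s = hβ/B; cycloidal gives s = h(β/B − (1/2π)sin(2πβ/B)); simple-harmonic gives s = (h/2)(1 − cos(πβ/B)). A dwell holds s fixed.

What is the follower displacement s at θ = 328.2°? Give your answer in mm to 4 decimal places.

seg 1 [0°–178.7°] cycloidal, h=23: full span → s += 23 → s = 23.0000
seg 2 [178.7°–254.7°] cycloidal, h=24: full span → s += 24 → s = 47.0000
seg 3 [254.7°–278.4°] cycloidal, h=9: full span → s += 9 → s = 56.0000
seg 4 [278.4°–360°] cycloidal, h=29: θ=328.2° here. β=49.8, B=81.6. 29·(0.6103 − sin(2π·0.6103)/(2π)) = 20.6471 → s = 76.6471

76.6471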